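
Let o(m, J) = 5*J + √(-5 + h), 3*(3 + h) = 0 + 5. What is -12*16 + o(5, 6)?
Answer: -162 + I*√57/3 ≈ -162.0 + 2.5166*I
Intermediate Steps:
h = -4/3 (h = -3 + (0 + 5)/3 = -3 + (⅓)*5 = -3 + 5/3 = -4/3 ≈ -1.3333)
o(m, J) = 5*J + I*√57/3 (o(m, J) = 5*J + √(-5 - 4/3) = 5*J + √(-19/3) = 5*J + I*√57/3)
-12*16 + o(5, 6) = -12*16 + (5*6 + I*√57/3) = -192 + (30 + I*√57/3) = -162 + I*√57/3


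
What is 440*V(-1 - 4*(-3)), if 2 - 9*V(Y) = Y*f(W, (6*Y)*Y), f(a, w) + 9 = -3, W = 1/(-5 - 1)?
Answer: 58960/9 ≈ 6551.1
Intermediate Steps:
W = -⅙ (W = 1/(-6) = -⅙ ≈ -0.16667)
f(a, w) = -12 (f(a, w) = -9 - 3 = -12)
V(Y) = 2/9 + 4*Y/3 (V(Y) = 2/9 - Y*(-12)/9 = 2/9 - (-4)*Y/3 = 2/9 + 4*Y/3)
440*V(-1 - 4*(-3)) = 440*(2/9 + 4*(-1 - 4*(-3))/3) = 440*(2/9 + 4*(-1 + 12)/3) = 440*(2/9 + (4/3)*11) = 440*(2/9 + 44/3) = 440*(134/9) = 58960/9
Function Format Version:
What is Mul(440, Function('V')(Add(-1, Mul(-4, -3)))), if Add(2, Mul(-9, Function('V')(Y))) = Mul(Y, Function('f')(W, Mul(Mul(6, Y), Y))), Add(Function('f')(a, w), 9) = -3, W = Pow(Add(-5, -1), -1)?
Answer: Rational(58960, 9) ≈ 6551.1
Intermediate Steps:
W = Rational(-1, 6) (W = Pow(-6, -1) = Rational(-1, 6) ≈ -0.16667)
Function('f')(a, w) = -12 (Function('f')(a, w) = Add(-9, -3) = -12)
Function('V')(Y) = Add(Rational(2, 9), Mul(Rational(4, 3), Y)) (Function('V')(Y) = Add(Rational(2, 9), Mul(Rational(-1, 9), Mul(Y, -12))) = Add(Rational(2, 9), Mul(Rational(-1, 9), Mul(-12, Y))) = Add(Rational(2, 9), Mul(Rational(4, 3), Y)))
Mul(440, Function('V')(Add(-1, Mul(-4, -3)))) = Mul(440, Add(Rational(2, 9), Mul(Rational(4, 3), Add(-1, Mul(-4, -3))))) = Mul(440, Add(Rational(2, 9), Mul(Rational(4, 3), Add(-1, 12)))) = Mul(440, Add(Rational(2, 9), Mul(Rational(4, 3), 11))) = Mul(440, Add(Rational(2, 9), Rational(44, 3))) = Mul(440, Rational(134, 9)) = Rational(58960, 9)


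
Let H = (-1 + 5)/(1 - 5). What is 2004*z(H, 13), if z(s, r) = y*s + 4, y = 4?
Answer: 0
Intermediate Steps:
H = -1 (H = 4/(-4) = 4*(-¼) = -1)
z(s, r) = 4 + 4*s (z(s, r) = 4*s + 4 = 4 + 4*s)
2004*z(H, 13) = 2004*(4 + 4*(-1)) = 2004*(4 - 4) = 2004*0 = 0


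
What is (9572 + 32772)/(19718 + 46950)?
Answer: 10586/16667 ≈ 0.63515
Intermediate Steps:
(9572 + 32772)/(19718 + 46950) = 42344/66668 = 42344*(1/66668) = 10586/16667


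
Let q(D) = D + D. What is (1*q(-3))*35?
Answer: -210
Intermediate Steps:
q(D) = 2*D
(1*q(-3))*35 = (1*(2*(-3)))*35 = (1*(-6))*35 = -6*35 = -210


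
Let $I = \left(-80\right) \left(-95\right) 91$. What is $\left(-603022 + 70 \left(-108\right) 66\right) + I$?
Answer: $-410382$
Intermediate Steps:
$I = 691600$ ($I = 7600 \cdot 91 = 691600$)
$\left(-603022 + 70 \left(-108\right) 66\right) + I = \left(-603022 + 70 \left(-108\right) 66\right) + 691600 = \left(-603022 - 498960\right) + 691600 = -1101982 + 691600 = -410382$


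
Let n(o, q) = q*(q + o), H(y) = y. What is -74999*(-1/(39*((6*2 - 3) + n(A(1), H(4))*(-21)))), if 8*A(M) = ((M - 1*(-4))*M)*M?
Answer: -149998/29601 ≈ -5.0673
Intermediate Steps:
A(M) = M²*(4 + M)/8 (A(M) = (((M - 1*(-4))*M)*M)/8 = (((M + 4)*M)*M)/8 = (((4 + M)*M)*M)/8 = ((M*(4 + M))*M)/8 = (M²*(4 + M))/8 = M²*(4 + M)/8)
n(o, q) = q*(o + q)
-74999*(-1/(39*((6*2 - 3) + n(A(1), H(4))*(-21)))) = -74999*(-1/(39*((6*2 - 3) + (4*((⅛)*1²*(4 + 1) + 4))*(-21)))) = -74999*(-1/(39*((12 - 3) + (4*((⅛)*1*5 + 4))*(-21)))) = -74999*(-1/(39*(9 + (4*(5/8 + 4))*(-21)))) = -74999*(-1/(39*(9 + (4*(37/8))*(-21)))) = -74999*(-1/(39*(9 + (37/2)*(-21)))) = -74999*(-1/(39*(9 - 777/2))) = -74999/((-759/2*(-39))) = -74999/29601/2 = -74999*2/29601 = -149998/29601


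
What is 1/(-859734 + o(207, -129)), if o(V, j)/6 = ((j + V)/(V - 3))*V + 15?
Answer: -17/14605875 ≈ -1.1639e-6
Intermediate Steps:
o(V, j) = 90 + 6*V*(V + j)/(-3 + V) (o(V, j) = 6*(((j + V)/(V - 3))*V + 15) = 6*(((V + j)/(-3 + V))*V + 15) = 6*(V*(V + j)/(-3 + V) + 15) = 6*(15 + V*(V + j)/(-3 + V)) = 90 + 6*V*(V + j)/(-3 + V))
1/(-859734 + o(207, -129)) = 1/(-859734 + 6*(-45 + 207² + 15*207 + 207*(-129))/(-3 + 207)) = 1/(-859734 + 6*(-45 + 42849 + 3105 - 26703)/204) = 1/(-859734 + 6*(1/204)*19206) = 1/(-859734 + 9603/17) = 1/(-14605875/17) = -17/14605875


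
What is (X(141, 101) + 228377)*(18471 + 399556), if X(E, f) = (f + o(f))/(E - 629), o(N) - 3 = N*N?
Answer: 46583955295117/488 ≈ 9.5459e+10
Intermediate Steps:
o(N) = 3 + N**2 (o(N) = 3 + N*N = 3 + N**2)
X(E, f) = (3 + f + f**2)/(-629 + E) (X(E, f) = (f + (3 + f**2))/(E - 629) = (3 + f + f**2)/(-629 + E))
(X(141, 101) + 228377)*(18471 + 399556) = ((3 + 101 + 101**2)/(-629 + 141) + 228377)*(18471 + 399556) = ((3 + 101 + 10201)/(-488) + 228377)*418027 = (-1/488*10305 + 228377)*418027 = (-10305/488 + 228377)*418027 = (111437671/488)*418027 = 46583955295117/488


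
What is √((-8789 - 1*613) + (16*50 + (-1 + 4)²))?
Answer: I*√8593 ≈ 92.698*I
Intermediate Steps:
√((-8789 - 1*613) + (16*50 + (-1 + 4)²)) = √((-8789 - 613) + (800 + 3²)) = √(-9402 + (800 + 9)) = √(-9402 + 809) = √(-8593) = I*√8593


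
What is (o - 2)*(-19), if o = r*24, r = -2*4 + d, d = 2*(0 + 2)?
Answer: 1862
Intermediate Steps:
d = 4 (d = 2*2 = 4)
r = -4 (r = -2*4 + 4 = -8 + 4 = -4)
o = -96 (o = -4*24 = -96)
(o - 2)*(-19) = (-96 - 2)*(-19) = -98*(-19) = 1862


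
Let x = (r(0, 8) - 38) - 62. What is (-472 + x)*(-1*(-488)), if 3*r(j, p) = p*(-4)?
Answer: -853024/3 ≈ -2.8434e+5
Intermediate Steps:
r(j, p) = -4*p/3 (r(j, p) = (p*(-4))/3 = (-4*p)/3 = -4*p/3)
x = -332/3 (x = (-4/3*8 - 38) - 62 = (-32/3 - 38) - 62 = -146/3 - 62 = -332/3 ≈ -110.67)
(-472 + x)*(-1*(-488)) = (-472 - 332/3)*(-1*(-488)) = -1748/3*488 = -853024/3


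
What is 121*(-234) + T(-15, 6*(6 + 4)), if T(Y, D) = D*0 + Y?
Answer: -28329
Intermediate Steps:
T(Y, D) = Y (T(Y, D) = 0 + Y = Y)
121*(-234) + T(-15, 6*(6 + 4)) = 121*(-234) - 15 = -28314 - 15 = -28329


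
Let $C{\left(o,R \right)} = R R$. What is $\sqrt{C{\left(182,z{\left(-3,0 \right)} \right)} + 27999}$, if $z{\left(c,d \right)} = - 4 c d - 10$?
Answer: $\sqrt{28099} \approx 167.63$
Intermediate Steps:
$z{\left(c,d \right)} = -10 - 4 c d$ ($z{\left(c,d \right)} = - 4 c d - 10 = -10 - 4 c d$)
$C{\left(o,R \right)} = R^{2}$
$\sqrt{C{\left(182,z{\left(-3,0 \right)} \right)} + 27999} = \sqrt{\left(-10 - \left(-12\right) 0\right)^{2} + 27999} = \sqrt{\left(-10 + 0\right)^{2} + 27999} = \sqrt{\left(-10\right)^{2} + 27999} = \sqrt{100 + 27999} = \sqrt{28099}$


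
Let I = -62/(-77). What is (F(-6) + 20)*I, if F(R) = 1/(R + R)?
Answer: 7409/462 ≈ 16.037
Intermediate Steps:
I = 62/77 (I = -62*(-1/77) = 62/77 ≈ 0.80519)
F(R) = 1/(2*R)
(F(-6) + 20)*I = ((1/2)/(-6) + 20)*(62/77) = ((1/2)*(-1/6) + 20)*(62/77) = (-1/12 + 20)*(62/77) = (239/12)*(62/77) = 7409/462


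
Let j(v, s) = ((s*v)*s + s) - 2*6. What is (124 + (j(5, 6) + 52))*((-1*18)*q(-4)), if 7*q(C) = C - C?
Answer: 0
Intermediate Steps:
j(v, s) = -12 + s + v*s² (j(v, s) = (v*s² + s) - 12 = (s + v*s²) - 12 = -12 + s + v*s²)
q(C) = 0 (q(C) = (C - C)/7 = (⅐)*0 = 0)
(124 + (j(5, 6) + 52))*((-1*18)*q(-4)) = (124 + ((-12 + 6 + 5*6²) + 52))*(-1*18*0) = (124 + ((-12 + 6 + 5*36) + 52))*(-18*0) = (124 + ((-12 + 6 + 180) + 52))*0 = (124 + (174 + 52))*0 = (124 + 226)*0 = 350*0 = 0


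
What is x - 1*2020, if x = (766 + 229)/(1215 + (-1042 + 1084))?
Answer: -2538145/1257 ≈ -2019.2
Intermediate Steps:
x = 995/1257 (x = 995/(1215 + 42) = 995/1257 ≈ 0.79157)
x - 1*2020 = 995/1257 - 1*2020 = 995/1257 - 2020 = -2538145/1257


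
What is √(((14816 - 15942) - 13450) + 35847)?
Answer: √21271 ≈ 145.85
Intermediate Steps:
√(((14816 - 15942) - 13450) + 35847) = √((-1126 - 13450) + 35847) = √(-14576 + 35847) = √21271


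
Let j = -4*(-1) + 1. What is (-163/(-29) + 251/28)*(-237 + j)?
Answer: -23686/7 ≈ -3383.7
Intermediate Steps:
j = 5 (j = 4 + 1 = 5)
(-163/(-29) + 251/28)*(-237 + j) = (-163/(-29) + 251/28)*(-237 + 5) = (-163*(-1/29) + 251*(1/28))*(-232) = (163/29 + 251/28)*(-232) = (11843/812)*(-232) = -23686/7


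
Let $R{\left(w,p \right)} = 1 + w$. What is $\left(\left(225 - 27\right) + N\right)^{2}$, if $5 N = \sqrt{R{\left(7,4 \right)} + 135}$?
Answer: $\frac{\left(990 + \sqrt{143}\right)^{2}}{25} \approx 40157.0$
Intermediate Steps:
$N = \frac{\sqrt{143}}{5}$ ($N = \frac{\sqrt{\left(1 + 7\right) + 135}}{5} = \frac{\sqrt{8 + 135}}{5} = \frac{\sqrt{143}}{5} \approx 2.3917$)
$\left(\left(225 - 27\right) + N\right)^{2} = \left(\left(225 - 27\right) + \frac{\sqrt{143}}{5}\right)^{2} = \left(198 + \frac{\sqrt{143}}{5}\right)^{2}$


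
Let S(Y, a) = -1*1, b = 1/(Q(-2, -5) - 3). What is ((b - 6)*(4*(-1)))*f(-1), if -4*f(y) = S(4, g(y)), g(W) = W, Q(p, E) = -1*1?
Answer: 25/4 ≈ 6.2500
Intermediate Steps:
Q(p, E) = -1
b = -1/4 (b = 1/(-1 - 3) = 1/(-4) = -1/4 ≈ -0.25000)
S(Y, a) = -1
f(y) = 1/4 (f(y) = -1/4*(-1) = 1/4)
((b - 6)*(4*(-1)))*f(-1) = ((-1/4 - 6)*(4*(-1)))*(1/4) = -25/4*(-4)*(1/4) = 25*(1/4) = 25/4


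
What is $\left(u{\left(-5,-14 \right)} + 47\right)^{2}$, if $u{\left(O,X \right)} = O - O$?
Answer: $2209$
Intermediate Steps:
$u{\left(O,X \right)} = 0$
$\left(u{\left(-5,-14 \right)} + 47\right)^{2} = \left(0 + 47\right)^{2} = 47^{2} = 2209$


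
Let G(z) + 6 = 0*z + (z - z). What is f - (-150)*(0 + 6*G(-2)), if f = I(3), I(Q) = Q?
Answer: -5397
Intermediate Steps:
f = 3
G(z) = -6 (G(z) = -6 + (0*z + (z - z)) = -6 + (0 + 0) = -6 + 0 = -6)
f - (-150)*(0 + 6*G(-2)) = 3 - (-150)*(0 + 6*(-6)) = 3 - (-150)*(0 - 36) = 3 - (-150)*(-36) = 3 - 150*36 = 3 - 5400 = -5397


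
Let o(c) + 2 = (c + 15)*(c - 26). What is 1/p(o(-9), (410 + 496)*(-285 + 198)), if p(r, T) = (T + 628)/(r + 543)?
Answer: -331/78194 ≈ -0.0042331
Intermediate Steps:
o(c) = -2 + (-26 + c)*(15 + c) (o(c) = -2 + (c + 15)*(c - 26) = -2 + (15 + c)*(-26 + c) = -2 + (-26 + c)*(15 + c))
p(r, T) = (628 + T)/(543 + r)
1/p(o(-9), (410 + 496)*(-285 + 198)) = 1/((628 + (410 + 496)*(-285 + 198))/(543 + (-392 + (-9)² - 11*(-9)))) = 1/((628 + 906*(-87))/(543 + (-392 + 81 + 99))) = 1/((628 - 78822)/(543 - 212)) = 1/(-78194/331) = -331/78194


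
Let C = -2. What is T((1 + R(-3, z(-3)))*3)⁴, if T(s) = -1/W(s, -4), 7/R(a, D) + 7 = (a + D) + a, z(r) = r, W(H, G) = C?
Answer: 1/16 ≈ 0.062500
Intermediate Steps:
W(H, G) = -2
R(a, D) = 7/(-7 + D + 2*a) (R(a, D) = 7/(-7 + ((a + D) + a)) = 7/(-7 + ((D + a) + a)) = 7/(-7 + (D + 2*a)) = 7/(-7 + D + 2*a))
T(s) = ½ (T(s) = -1/(-2) = -1*(-½) = ½)
T((1 + R(-3, z(-3)))*3)⁴ = (½)⁴ = 1/16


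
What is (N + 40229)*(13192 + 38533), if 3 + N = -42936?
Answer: -140174750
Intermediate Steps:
N = -42939 (N = -3 - 42936 = -42939)
(N + 40229)*(13192 + 38533) = (-42939 + 40229)*(13192 + 38533) = -2710*51725 = -140174750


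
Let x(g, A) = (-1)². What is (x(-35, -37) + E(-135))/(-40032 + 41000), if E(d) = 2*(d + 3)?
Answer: -263/968 ≈ -0.27169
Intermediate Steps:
E(d) = 6 + 2*d (E(d) = 2*(3 + d) = 6 + 2*d)
x(g, A) = 1
(x(-35, -37) + E(-135))/(-40032 + 41000) = (1 + (6 + 2*(-135)))/(-40032 + 41000) = (1 + (6 - 270))/968 = (1 - 264)*(1/968) = -263*1/968 = -263/968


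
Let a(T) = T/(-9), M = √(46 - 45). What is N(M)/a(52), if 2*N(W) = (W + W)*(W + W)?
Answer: -9/26 ≈ -0.34615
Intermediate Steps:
M = 1 (M = √1 = 1)
a(T) = -T/9 (a(T) = T*(-⅑) = -T/9)
N(W) = 2*W² (N(W) = ((W + W)*(W + W))/2 = ((2*W)*(2*W))/2 = (4*W²)/2 = 2*W²)
N(M)/a(52) = (2*1²)/((-⅑*52)) = (2*1)/(-52/9) = 2*(-9/52) = -9/26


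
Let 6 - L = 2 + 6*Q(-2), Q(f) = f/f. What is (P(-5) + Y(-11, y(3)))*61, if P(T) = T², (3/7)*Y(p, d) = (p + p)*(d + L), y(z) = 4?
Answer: -14213/3 ≈ -4737.7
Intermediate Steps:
Q(f) = 1
L = -2 (L = 6 - (2 + 6*1) = 6 - (2 + 6) = 6 - 1*8 = 6 - 8 = -2)
Y(p, d) = 14*p*(-2 + d)/3 (Y(p, d) = 7*((p + p)*(d - 2))/3 = 7*((2*p)*(-2 + d))/3 = 7*(2*p*(-2 + d))/3 = 14*p*(-2 + d)/3)
(P(-5) + Y(-11, y(3)))*61 = ((-5)² + (14/3)*(-11)*(-2 + 4))*61 = (25 + (14/3)*(-11)*2)*61 = (25 - 308/3)*61 = -233/3*61 = -14213/3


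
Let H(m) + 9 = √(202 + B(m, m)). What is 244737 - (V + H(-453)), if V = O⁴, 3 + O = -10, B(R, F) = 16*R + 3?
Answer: 216185 - I*√7043 ≈ 2.1619e+5 - 83.923*I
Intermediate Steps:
B(R, F) = 3 + 16*R
O = -13 (O = -3 - 10 = -13)
H(m) = -9 + √(205 + 16*m) (H(m) = -9 + √(202 + (3 + 16*m)) = -9 + √(205 + 16*m))
V = 28561 (V = (-13)⁴ = 28561)
244737 - (V + H(-453)) = 244737 - (28561 + (-9 + √(205 + 16*(-453)))) = 244737 - (28561 + (-9 + √(205 - 7248))) = 244737 - (28561 + (-9 + √(-7043))) = 244737 - (28561 + (-9 + I*√7043)) = 244737 - (28552 + I*√7043) = 244737 + (-28552 - I*√7043) = 216185 - I*√7043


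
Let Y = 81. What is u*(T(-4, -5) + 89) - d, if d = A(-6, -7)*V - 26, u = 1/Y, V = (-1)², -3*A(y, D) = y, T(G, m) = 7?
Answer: 680/27 ≈ 25.185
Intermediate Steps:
A(y, D) = -y/3
V = 1
u = 1/81 ≈ 0.012346
d = -24 (d = -⅓*(-6)*1 - 26 = 2*1 - 26 = 2 - 26 = -24)
u*(T(-4, -5) + 89) - d = (7 + 89)/81 - 1*(-24) = (1/81)*96 + 24 = 32/27 + 24 = 680/27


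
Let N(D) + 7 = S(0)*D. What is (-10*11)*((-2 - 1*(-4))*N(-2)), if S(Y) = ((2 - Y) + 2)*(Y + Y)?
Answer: 1540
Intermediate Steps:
S(Y) = 2*Y*(4 - Y) (S(Y) = (4 - Y)*(2*Y) = 2*Y*(4 - Y))
N(D) = -7 (N(D) = -7 + (2*0*(4 - 1*0))*D = -7 + (2*0*(4 + 0))*D = -7 + (2*0*4)*D = -7 + 0*D = -7 + 0 = -7)
(-10*11)*((-2 - 1*(-4))*N(-2)) = (-10*11)*((-2 - 1*(-4))*(-7)) = -110*(-2 + 4)*(-7) = -220*(-7) = -110*(-14) = 1540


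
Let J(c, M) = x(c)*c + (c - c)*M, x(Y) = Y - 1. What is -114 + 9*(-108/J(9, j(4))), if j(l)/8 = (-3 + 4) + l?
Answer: -255/2 ≈ -127.50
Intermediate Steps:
x(Y) = -1 + Y
j(l) = 8 + 8*l (j(l) = 8*((-3 + 4) + l) = 8*(1 + l) = 8 + 8*l)
J(c, M) = c*(-1 + c) (J(c, M) = (-1 + c)*c + (c - c)*M = c*(-1 + c) + 0*M = c*(-1 + c) + 0 = c*(-1 + c))
-114 + 9*(-108/J(9, j(4))) = -114 + 9*(-108*1/(9*(-1 + 9))) = -114 + 9*(-108/(9*8)) = -114 + 9*(-108/72) = -114 + 9*(-108*1/72) = -114 + 9*(-3/2) = -114 - 27/2 = -255/2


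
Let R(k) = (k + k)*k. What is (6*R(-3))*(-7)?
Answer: -756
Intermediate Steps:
R(k) = 2*k**2 (R(k) = (2*k)*k = 2*k**2)
(6*R(-3))*(-7) = (6*(2*(-3)**2))*(-7) = (6*(2*9))*(-7) = (6*18)*(-7) = 108*(-7) = -756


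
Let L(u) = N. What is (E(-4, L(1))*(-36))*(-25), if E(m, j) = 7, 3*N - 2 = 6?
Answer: 6300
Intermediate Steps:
N = 8/3 (N = ⅔ + (⅓)*6 = ⅔ + 2 = 8/3 ≈ 2.6667)
L(u) = 8/3
(E(-4, L(1))*(-36))*(-25) = (7*(-36))*(-25) = -252*(-25) = 6300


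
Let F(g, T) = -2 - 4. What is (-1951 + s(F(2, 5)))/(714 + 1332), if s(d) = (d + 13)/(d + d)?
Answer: -2129/2232 ≈ -0.95385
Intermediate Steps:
F(g, T) = -6
s(d) = (13 + d)/(2*d) (s(d) = (13 + d)/((2*d)) = (13 + d)*(1/(2*d)) = (13 + d)/(2*d))
(-1951 + s(F(2, 5)))/(714 + 1332) = (-1951 + (½)*(13 - 6)/(-6))/(714 + 1332) = (-1951 + (½)*(-⅙)*7)/2046 = (-1951 - 7/12)*(1/2046) = -23419/12*1/2046 = -2129/2232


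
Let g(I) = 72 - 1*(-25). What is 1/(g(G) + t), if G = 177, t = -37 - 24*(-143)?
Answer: 1/3492 ≈ 0.00028637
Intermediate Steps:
t = 3395 (t = -37 + 3432 = 3395)
g(I) = 97 (g(I) = 72 + 25 = 97)
1/(g(G) + t) = 1/(97 + 3395) = 1/3492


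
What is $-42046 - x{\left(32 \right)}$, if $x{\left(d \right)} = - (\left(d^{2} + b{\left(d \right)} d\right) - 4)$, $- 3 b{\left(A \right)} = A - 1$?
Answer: $- \frac{124070}{3} \approx -41357.0$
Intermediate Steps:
$b{\left(A \right)} = \frac{1}{3} - \frac{A}{3}$ ($b{\left(A \right)} = - \frac{A - 1}{3} = - \frac{-1 + A}{3} = \frac{1}{3} - \frac{A}{3}$)
$x{\left(d \right)} = 4 - d^{2} - d \left(\frac{1}{3} - \frac{d}{3}\right)$ ($x{\left(d \right)} = - (\left(d^{2} + \left(\frac{1}{3} - \frac{d}{3}\right) d\right) - 4) = - (\left(d^{2} + d \left(\frac{1}{3} - \frac{d}{3}\right)\right) - 4) = - (-4 + d^{2} + d \left(\frac{1}{3} - \frac{d}{3}\right)) = 4 - d^{2} - d \left(\frac{1}{3} - \frac{d}{3}\right)$)
$-42046 - x{\left(32 \right)} = -42046 - \left(4 - \frac{2 \cdot 32^{2}}{3} - \frac{32}{3}\right) = -42046 - \left(4 - \frac{2048}{3} - \frac{32}{3}\right) = -42046 - - \frac{2068}{3} = -42046 + \frac{2068}{3} = - \frac{124070}{3}$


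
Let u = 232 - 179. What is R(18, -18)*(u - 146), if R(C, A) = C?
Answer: -1674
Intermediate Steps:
u = 53
R(18, -18)*(u - 146) = 18*(53 - 146) = 18*(-93) = -1674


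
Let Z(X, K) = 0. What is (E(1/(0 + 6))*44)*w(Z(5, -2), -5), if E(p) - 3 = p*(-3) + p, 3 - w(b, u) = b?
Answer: 352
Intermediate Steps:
w(b, u) = 3 - b
E(p) = 3 - 2*p (E(p) = 3 + (p*(-3) + p) = 3 + (-3*p + p) = 3 - 2*p)
(E(1/(0 + 6))*44)*w(Z(5, -2), -5) = ((3 - 2/(0 + 6))*44)*(3 - 1*0) = ((3 - 2/6)*44)*(3 + 0) = ((3 - 2*⅙)*44)*3 = ((3 - ⅓)*44)*3 = ((8/3)*44)*3 = (352/3)*3 = 352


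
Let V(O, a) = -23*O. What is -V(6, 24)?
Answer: 138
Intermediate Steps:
-V(6, 24) = -(-23)*6 = -1*(-138) = 138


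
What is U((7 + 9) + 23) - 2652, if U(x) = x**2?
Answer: -1131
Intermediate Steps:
U((7 + 9) + 23) - 2652 = ((7 + 9) + 23)**2 - 2652 = (16 + 23)**2 - 2652 = 39**2 - 2652 = 1521 - 2652 = -1131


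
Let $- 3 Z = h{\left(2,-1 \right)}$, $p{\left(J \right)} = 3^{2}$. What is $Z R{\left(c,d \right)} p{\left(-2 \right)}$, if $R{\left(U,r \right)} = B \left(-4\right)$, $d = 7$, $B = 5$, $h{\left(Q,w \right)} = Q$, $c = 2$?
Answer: $120$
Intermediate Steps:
$p{\left(J \right)} = 9$
$Z = - \frac{2}{3}$ ($Z = \left(- \frac{1}{3}\right) 2 = - \frac{2}{3} \approx -0.66667$)
$R{\left(U,r \right)} = -20$ ($R{\left(U,r \right)} = 5 \left(-4\right) = -20$)
$Z R{\left(c,d \right)} p{\left(-2 \right)} = \left(- \frac{2}{3}\right) \left(-20\right) 9 = \frac{40}{3} \cdot 9 = 120$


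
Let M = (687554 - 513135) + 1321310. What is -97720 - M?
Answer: -1593449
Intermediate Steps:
M = 1495729 (M = 174419 + 1321310 = 1495729)
-97720 - M = -97720 - 1*1495729 = -97720 - 1495729 = -1593449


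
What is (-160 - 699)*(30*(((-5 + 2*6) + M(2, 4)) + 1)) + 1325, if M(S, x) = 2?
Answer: -256375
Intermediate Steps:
(-160 - 699)*(30*(((-5 + 2*6) + M(2, 4)) + 1)) + 1325 = (-160 - 699)*(30*(((-5 + 2*6) + 2) + 1)) + 1325 = -25770*(((-5 + 12) + 2) + 1) + 1325 = -25770*((7 + 2) + 1) + 1325 = -25770*(9 + 1) + 1325 = -25770*10 + 1325 = -859*300 + 1325 = -257700 + 1325 = -256375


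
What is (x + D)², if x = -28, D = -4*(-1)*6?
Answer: 16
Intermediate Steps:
D = 24 (D = 4*6 = 24)
(x + D)² = (-28 + 24)² = (-4)² = 16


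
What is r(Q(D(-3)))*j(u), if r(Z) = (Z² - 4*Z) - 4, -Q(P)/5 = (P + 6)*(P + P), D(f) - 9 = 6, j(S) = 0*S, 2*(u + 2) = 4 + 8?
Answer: 0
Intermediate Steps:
u = 4 (u = -2 + (4 + 8)/2 = -2 + (½)*12 = -2 + 6 = 4)
j(S) = 0
D(f) = 15 (D(f) = 9 + 6 = 15)
Q(P) = -10*P*(6 + P) (Q(P) = -5*(P + 6)*(P + P) = -5*(6 + P)*2*P = -10*P*(6 + P))
r(Z) = -4 + Z² - 4*Z
r(Q(D(-3)))*j(u) = (-4 + (-10*15*(6 + 15))² - (-40)*15*(6 + 15))*0 = (-4 + (-10*15*21)² - (-40)*15*21)*0 = (-4 + (-3150)² - 4*(-3150))*0 = (-4 + 9922500 + 12600)*0 = 9935096*0 = 0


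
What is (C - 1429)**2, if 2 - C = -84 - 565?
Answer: 605284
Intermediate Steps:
C = 651 (C = 2 - (-84 - 565) = 2 - 1*(-649) = 2 + 649 = 651)
(C - 1429)**2 = (651 - 1429)**2 = (-778)**2 = 605284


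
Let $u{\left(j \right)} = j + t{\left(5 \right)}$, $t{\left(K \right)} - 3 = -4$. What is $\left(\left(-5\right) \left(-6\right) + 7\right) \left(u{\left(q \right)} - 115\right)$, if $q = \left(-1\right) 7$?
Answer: $-4551$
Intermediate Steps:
$t{\left(K \right)} = -1$ ($t{\left(K \right)} = 3 - 4 = -1$)
$q = -7$
$u{\left(j \right)} = -1 + j$ ($u{\left(j \right)} = j - 1 = -1 + j$)
$\left(\left(-5\right) \left(-6\right) + 7\right) \left(u{\left(q \right)} - 115\right) = \left(\left(-5\right) \left(-6\right) + 7\right) \left(\left(-1 - 7\right) - 115\right) = \left(30 + 7\right) \left(-8 - 115\right) = 37 \left(-123\right) = -4551$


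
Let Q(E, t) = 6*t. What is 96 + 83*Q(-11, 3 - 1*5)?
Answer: -900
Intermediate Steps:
96 + 83*Q(-11, 3 - 1*5) = 96 + 83*(6*(3 - 1*5)) = 96 + 83*(6*(3 - 5)) = 96 + 83*(6*(-2)) = 96 + 83*(-12) = 96 - 996 = -900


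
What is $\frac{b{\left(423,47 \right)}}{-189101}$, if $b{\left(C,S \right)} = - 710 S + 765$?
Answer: $\frac{32605}{189101} \approx 0.17242$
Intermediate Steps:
$b{\left(C,S \right)} = 765 - 710 S$
$\frac{b{\left(423,47 \right)}}{-189101} = \frac{765 - 33370}{-189101} = \left(765 - 33370\right) \left(- \frac{1}{189101}\right) = \left(-32605\right) \left(- \frac{1}{189101}\right) = \frac{32605}{189101}$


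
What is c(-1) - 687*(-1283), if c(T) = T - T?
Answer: 881421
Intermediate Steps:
c(T) = 0
c(-1) - 687*(-1283) = 0 - 687*(-1283) = 0 + 881421 = 881421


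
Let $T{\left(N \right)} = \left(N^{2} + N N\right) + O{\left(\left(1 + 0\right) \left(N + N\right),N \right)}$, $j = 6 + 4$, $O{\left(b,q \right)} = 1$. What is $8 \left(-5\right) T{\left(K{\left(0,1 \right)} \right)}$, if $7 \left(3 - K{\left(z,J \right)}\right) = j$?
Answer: $- \frac{11640}{49} \approx -237.55$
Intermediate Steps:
$j = 10$
$K{\left(z,J \right)} = \frac{11}{7}$ ($K{\left(z,J \right)} = 3 - \frac{10}{7} = \frac{11}{7}$)
$T{\left(N \right)} = 1 + 2 N^{2}$ ($T{\left(N \right)} = \left(N^{2} + N N\right) + 1 = \left(N^{2} + N^{2}\right) + 1 = 2 N^{2} + 1 = 1 + 2 N^{2}$)
$8 \left(-5\right) T{\left(K{\left(0,1 \right)} \right)} = 8 \left(-5\right) \left(1 + 2 \left(\frac{11}{7}\right)^{2}\right) = - 40 \left(1 + 2 \cdot \frac{121}{49}\right) = - 40 \left(1 + \frac{242}{49}\right) = \left(-40\right) \frac{291}{49} = - \frac{11640}{49}$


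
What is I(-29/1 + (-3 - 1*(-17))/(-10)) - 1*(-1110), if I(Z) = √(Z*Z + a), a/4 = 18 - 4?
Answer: 1110 + 2*√6126/5 ≈ 1141.3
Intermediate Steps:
a = 56 (a = 4*(18 - 4) = 4*14 = 56)
I(Z) = √(56 + Z²) (I(Z) = √(Z*Z + 56) = √(Z² + 56) = √(56 + Z²))
I(-29/1 + (-3 - 1*(-17))/(-10)) - 1*(-1110) = √(56 + (-29/1 + (-3 - 1*(-17))/(-10))²) - 1*(-1110) = √(56 + (-29*1 + (-3 + 17)*(-⅒))²) + 1110 = √(56 + (-29 + 14*(-⅒))²) + 1110 = √(56 + (-29 - 7/5)²) + 1110 = √(56 + (-152/5)²) + 1110 = √(56 + 23104/25) + 1110 = √(24504/25) + 1110 = 2*√6126/5 + 1110 = 1110 + 2*√6126/5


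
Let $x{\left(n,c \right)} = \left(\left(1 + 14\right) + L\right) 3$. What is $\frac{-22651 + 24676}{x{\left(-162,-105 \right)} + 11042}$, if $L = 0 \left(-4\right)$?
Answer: $\frac{2025}{11087} \approx 0.18265$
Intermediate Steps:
$L = 0$
$x{\left(n,c \right)} = 45$ ($x{\left(n,c \right)} = \left(\left(1 + 14\right) + 0\right) 3 = \left(15 + 0\right) 3 = 15 \cdot 3 = 45$)
$\frac{-22651 + 24676}{x{\left(-162,-105 \right)} + 11042} = \frac{-22651 + 24676}{45 + 11042} = \frac{2025}{11087}$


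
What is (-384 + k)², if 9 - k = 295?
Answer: 448900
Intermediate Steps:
k = -286 (k = 9 - 1*295 = 9 - 295 = -286)
(-384 + k)² = (-384 - 286)² = (-670)² = 448900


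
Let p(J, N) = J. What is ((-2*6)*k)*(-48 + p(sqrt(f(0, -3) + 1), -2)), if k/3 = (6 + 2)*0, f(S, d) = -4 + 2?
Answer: 0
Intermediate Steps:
f(S, d) = -2
k = 0 (k = 3*((6 + 2)*0) = 3*(8*0) = 3*0 = 0)
((-2*6)*k)*(-48 + p(sqrt(f(0, -3) + 1), -2)) = (-2*6*0)*(-48 + sqrt(-2 + 1)) = (-12*0)*(-48 + sqrt(-1)) = 0*(-48 + I) = 0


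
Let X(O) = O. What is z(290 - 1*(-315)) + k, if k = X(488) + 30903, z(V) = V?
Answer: 31996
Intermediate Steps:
k = 31391 (k = 488 + 30903 = 31391)
z(290 - 1*(-315)) + k = (290 - 1*(-315)) + 31391 = (290 + 315) + 31391 = 605 + 31391 = 31996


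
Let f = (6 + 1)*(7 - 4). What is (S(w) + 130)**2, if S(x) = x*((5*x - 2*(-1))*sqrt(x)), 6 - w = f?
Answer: -17968475 + 284700*I*sqrt(15) ≈ -1.7968e+7 + 1.1026e+6*I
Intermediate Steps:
f = 21 (f = 7*3 = 21)
w = -15 (w = 6 - 1*21 = 6 - 21 = -15)
S(x) = x**(3/2)*(2 + 5*x) (S(x) = x*((5*x + 2)*sqrt(x)) = x*((2 + 5*x)*sqrt(x)) = x*(sqrt(x)*(2 + 5*x)) = x**(3/2)*(2 + 5*x))
(S(w) + 130)**2 = ((-15)**(3/2)*(2 + 5*(-15)) + 130)**2 = ((-15*I*sqrt(15))*(2 - 75) + 130)**2 = (-15*I*sqrt(15)*(-73) + 130)**2 = (1095*I*sqrt(15) + 130)**2 = (130 + 1095*I*sqrt(15))**2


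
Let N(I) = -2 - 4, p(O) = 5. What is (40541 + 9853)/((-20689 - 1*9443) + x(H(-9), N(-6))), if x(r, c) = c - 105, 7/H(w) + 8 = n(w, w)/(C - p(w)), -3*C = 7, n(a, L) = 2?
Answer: -16798/10081 ≈ -1.6663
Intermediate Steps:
N(I) = -6
C = -7/3 (C = -⅓*7 = -7/3 ≈ -2.3333)
H(w) = -11/13 (H(w) = 7/(-8 + 2/(-7/3 - 1*5)) = 7/(-8 + 2/(-7/3 - 5)) = 7/(-8 + 2/(-22/3)) = 7/(-8 + 2*(-3/22)) = 7/(-8 - 3/11) = 7/(-91/11) = 7*(-11/91) = -11/13)
x(r, c) = -105 + c
(40541 + 9853)/((-20689 - 1*9443) + x(H(-9), N(-6))) = (40541 + 9853)/((-20689 - 1*9443) + (-105 - 6)) = 50394/((-20689 - 9443) - 111) = 50394/(-30132 - 111) = 50394/(-30243) = 50394*(-1/30243) = -16798/10081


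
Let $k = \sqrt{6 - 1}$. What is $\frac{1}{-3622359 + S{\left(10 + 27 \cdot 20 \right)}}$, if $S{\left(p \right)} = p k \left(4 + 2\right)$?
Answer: $- \frac{1207453}{4373810091627} - \frac{1100 \sqrt{5}}{4373810091627} \approx -2.7663 \cdot 10^{-7}$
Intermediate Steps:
$k = \sqrt{5} \approx 2.2361$
$S{\left(p \right)} = 6 p \sqrt{5}$ ($S{\left(p \right)} = p \sqrt{5} \left(4 + 2\right) = p \sqrt{5} \cdot 6 = 6 p \sqrt{5}$)
$\frac{1}{-3622359 + S{\left(10 + 27 \cdot 20 \right)}} = \frac{1}{-3622359 + 6 \left(10 + 27 \cdot 20\right) \sqrt{5}} = \frac{1}{-3622359 + 6 \left(10 + 540\right) \sqrt{5}} = \frac{1}{-3622359 + 6 \cdot 550 \sqrt{5}} = \frac{1}{-3622359 + 3300 \sqrt{5}}$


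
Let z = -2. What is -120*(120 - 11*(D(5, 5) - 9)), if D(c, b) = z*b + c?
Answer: -32880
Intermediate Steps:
D(c, b) = c - 2*b (D(c, b) = -2*b + c = c - 2*b)
-120*(120 - 11*(D(5, 5) - 9)) = -120*(120 - 11*((5 - 2*5) - 9)) = -120*(120 - 11*((5 - 10) - 9)) = -120*(120 - 11*(-5 - 9)) = -120*(120 - 11*(-14)) = -120*(120 + 154) = -120*274 = -32880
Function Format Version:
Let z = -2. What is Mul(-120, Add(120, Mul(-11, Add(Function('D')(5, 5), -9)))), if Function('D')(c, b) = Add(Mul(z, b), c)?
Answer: -32880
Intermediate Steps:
Function('D')(c, b) = Add(c, Mul(-2, b)) (Function('D')(c, b) = Add(Mul(-2, b), c) = Add(c, Mul(-2, b)))
Mul(-120, Add(120, Mul(-11, Add(Function('D')(5, 5), -9)))) = Mul(-120, Add(120, Mul(-11, Add(Add(5, Mul(-2, 5)), -9)))) = Mul(-120, Add(120, Mul(-11, Add(Add(5, -10), -9)))) = Mul(-120, Add(120, Mul(-11, Add(-5, -9)))) = Mul(-120, Add(120, Mul(-11, -14))) = Mul(-120, Add(120, 154)) = Mul(-120, 274) = -32880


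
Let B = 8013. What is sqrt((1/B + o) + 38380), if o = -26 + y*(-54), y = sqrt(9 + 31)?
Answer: sqrt(2462640121839 - 6934482252*sqrt(10))/8013 ≈ 194.97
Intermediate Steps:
y = 2*sqrt(10) (y = sqrt(40) = 2*sqrt(10) ≈ 6.3246)
o = -26 - 108*sqrt(10) (o = -26 + (2*sqrt(10))*(-54) = -26 - 108*sqrt(10) ≈ -367.53)
sqrt((1/B + o) + 38380) = sqrt((1/8013 + (-26 - 108*sqrt(10))) + 38380) = sqrt((-208337/8013 - 108*sqrt(10)) + 38380) = sqrt(307330603/8013 - 108*sqrt(10))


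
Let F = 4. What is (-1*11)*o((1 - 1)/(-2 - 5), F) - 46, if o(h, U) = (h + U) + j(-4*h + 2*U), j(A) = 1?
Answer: -101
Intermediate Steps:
o(h, U) = 1 + U + h (o(h, U) = (h + U) + 1 = (U + h) + 1 = 1 + U + h)
(-1*11)*o((1 - 1)/(-2 - 5), F) - 46 = (-1*11)*(1 + 4 + (1 - 1)/(-2 - 5)) - 46 = -11*(1 + 4 + 0/(-7)) - 46 = -11*(1 + 4 + 0*(-⅐)) - 46 = -11*(1 + 4 + 0) - 46 = -11*5 - 46 = -55 - 46 = -101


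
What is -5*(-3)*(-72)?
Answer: -1080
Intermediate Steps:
-5*(-3)*(-72) = 15*(-72) = -1080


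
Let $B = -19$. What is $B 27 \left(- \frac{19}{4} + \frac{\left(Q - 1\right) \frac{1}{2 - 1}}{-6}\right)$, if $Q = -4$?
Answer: $\frac{8037}{4} \approx 2009.3$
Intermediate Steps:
$B 27 \left(- \frac{19}{4} + \frac{\left(Q - 1\right) \frac{1}{2 - 1}}{-6}\right) = \left(-19\right) 27 \left(- \frac{19}{4} + \frac{\left(-4 - 1\right) \frac{1}{2 - 1}}{-6}\right) = - 513 \left(\left(-19\right) \frac{1}{4} + - \frac{5}{1} \left(- \frac{1}{6}\right)\right) = - 513 \left(- \frac{19}{4} + \left(-5\right) 1 \left(- \frac{1}{6}\right)\right) = - 513 \left(- \frac{19}{4} - - \frac{5}{6}\right) = - 513 \left(- \frac{19}{4} + \frac{5}{6}\right) = \left(-513\right) \left(- \frac{47}{12}\right) = \frac{8037}{4}$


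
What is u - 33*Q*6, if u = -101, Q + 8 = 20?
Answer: -2477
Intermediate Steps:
Q = 12 (Q = -8 + 20 = 12)
u - 33*Q*6 = -101 - 396*6 = -101 - 33*72 = -101 - 2376 = -2477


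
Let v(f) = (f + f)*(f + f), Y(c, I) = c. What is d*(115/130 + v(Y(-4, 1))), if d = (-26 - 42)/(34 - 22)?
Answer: -28679/78 ≈ -367.68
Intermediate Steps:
v(f) = 4*f**2 (v(f) = (2*f)*(2*f) = 4*f**2)
d = -17/3 (d = -68/12 = -68*1/12 = -17/3 ≈ -5.6667)
d*(115/130 + v(Y(-4, 1))) = -17*(115/130 + 4*(-4)**2)/3 = -17*(115*(1/130) + 4*16)/3 = -17*(23/26 + 64)/3 = -17/3*1687/26 = -28679/78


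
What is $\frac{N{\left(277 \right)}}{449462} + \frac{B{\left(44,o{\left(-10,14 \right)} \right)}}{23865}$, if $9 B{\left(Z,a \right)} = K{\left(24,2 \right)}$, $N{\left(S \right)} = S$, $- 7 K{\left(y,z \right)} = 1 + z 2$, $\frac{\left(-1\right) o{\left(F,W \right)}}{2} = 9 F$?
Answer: $\frac{82844161}{135152773938} \approx 0.00061297$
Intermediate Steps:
$o{\left(F,W \right)} = - 18 F$ ($o{\left(F,W \right)} = - 2 \cdot 9 F = - 18 F$)
$K{\left(y,z \right)} = - \frac{1}{7} - \frac{2 z}{7}$ ($K{\left(y,z \right)} = - \frac{1 + z 2}{7} = - \frac{1 + 2 z}{7} = - \frac{1}{7} - \frac{2 z}{7}$)
$B{\left(Z,a \right)} = - \frac{5}{63}$ ($B{\left(Z,a \right)} = \frac{- \frac{1}{7} - \frac{4}{7}}{9} = \frac{1}{9} \left(- \frac{5}{7}\right) = - \frac{5}{63}$)
$\frac{N{\left(277 \right)}}{449462} + \frac{B{\left(44,o{\left(-10,14 \right)} \right)}}{23865} = \frac{277}{449462} - \frac{5}{63 \cdot 23865} = 277 \cdot \frac{1}{449462} - \frac{1}{300699} = \frac{277}{449462} - \frac{1}{300699} = \frac{82844161}{135152773938}$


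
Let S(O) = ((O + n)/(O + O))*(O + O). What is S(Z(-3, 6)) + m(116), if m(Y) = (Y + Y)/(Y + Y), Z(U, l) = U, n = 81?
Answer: 79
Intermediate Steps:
m(Y) = 1 (m(Y) = (2*Y)/((2*Y)) = (2*Y)*(1/(2*Y)) = 1)
S(O) = 81 + O (S(O) = ((O + 81)/(O + O))*(O + O) = ((81 + O)/((2*O)))*(2*O) = ((81 + O)*(1/(2*O)))*(2*O) = ((81 + O)/(2*O))*(2*O) = 81 + O)
S(Z(-3, 6)) + m(116) = (81 - 3) + 1 = 78 + 1 = 79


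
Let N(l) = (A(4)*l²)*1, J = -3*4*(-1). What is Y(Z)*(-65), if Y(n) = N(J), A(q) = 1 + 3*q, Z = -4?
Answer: -121680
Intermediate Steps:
J = 12 (J = -12*(-1) = 12)
N(l) = 13*l² (N(l) = ((1 + 3*4)*l²)*1 = ((1 + 12)*l²)*1 = (13*l²)*1 = 13*l²)
Y(n) = 1872 (Y(n) = 13*12² = 13*144 = 1872)
Y(Z)*(-65) = 1872*(-65) = -121680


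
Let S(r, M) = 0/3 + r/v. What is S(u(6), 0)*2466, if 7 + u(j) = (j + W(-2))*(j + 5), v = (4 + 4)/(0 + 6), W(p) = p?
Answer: 136863/2 ≈ 68432.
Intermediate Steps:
v = 4/3 (v = 8/6 = 8*(⅙) = 4/3 ≈ 1.3333)
u(j) = -7 + (-2 + j)*(5 + j) (u(j) = -7 + (j - 2)*(j + 5) = -7 + (-2 + j)*(5 + j))
S(r, M) = 3*r/4 (S(r, M) = 0/3 + r/(4/3) = 0*(⅓) + r*(¾) = 0 + 3*r/4 = 3*r/4)
S(u(6), 0)*2466 = (3*(-17 + 6² + 3*6)/4)*2466 = (3*(-17 + 36 + 18)/4)*2466 = ((¾)*37)*2466 = (111/4)*2466 = 136863/2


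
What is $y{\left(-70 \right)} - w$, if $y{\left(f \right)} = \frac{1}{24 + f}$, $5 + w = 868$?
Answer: $- \frac{39699}{46} \approx -863.02$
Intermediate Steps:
$w = 863$ ($w = -5 + 868 = 863$)
$y{\left(-70 \right)} - w = \frac{1}{24 - 70} - 863 = \frac{1}{-46} - 863 = - \frac{1}{46} - 863 = - \frac{39699}{46}$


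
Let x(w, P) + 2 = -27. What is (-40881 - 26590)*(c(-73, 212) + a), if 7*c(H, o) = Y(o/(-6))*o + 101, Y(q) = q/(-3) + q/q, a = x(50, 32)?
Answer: -1583004602/63 ≈ -2.5127e+7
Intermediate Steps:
x(w, P) = -29 (x(w, P) = -2 - 27 = -29)
a = -29
Y(q) = 1 - q/3 (Y(q) = q*(-⅓) + 1 = -q/3 + 1 = 1 - q/3)
c(H, o) = 101/7 + o*(1 + o/18)/7 (c(H, o) = ((1 - o/(3*(-6)))*o + 101)/7 = ((1 - o*(-1)/(3*6))*o + 101)/7 = ((1 - (-1)*o/18)*o + 101)/7 = ((1 + o/18)*o + 101)/7 = (o*(1 + o/18) + 101)/7 = (101 + o*(1 + o/18))/7 = 101/7 + o*(1 + o/18)/7)
(-40881 - 26590)*(c(-73, 212) + a) = (-40881 - 26590)*((101/7 + (1/126)*212*(18 + 212)) - 29) = -67471*((101/7 + (1/126)*212*230) - 29) = -67471*((101/7 + 24380/63) - 29) = -67471*(25289/63 - 29) = -67471*23462/63 = -1583004602/63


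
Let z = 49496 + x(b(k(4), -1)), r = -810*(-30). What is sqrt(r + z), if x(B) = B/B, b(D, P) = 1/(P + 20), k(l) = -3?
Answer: sqrt(73797) ≈ 271.66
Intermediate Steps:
b(D, P) = 1/(20 + P)
r = 24300
x(B) = 1
z = 49497 (z = 49496 + 1 = 49497)
sqrt(r + z) = sqrt(24300 + 49497) = sqrt(73797)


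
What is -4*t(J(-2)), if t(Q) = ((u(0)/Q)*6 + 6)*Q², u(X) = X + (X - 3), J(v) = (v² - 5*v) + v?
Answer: -2592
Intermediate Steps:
J(v) = v² - 4*v
u(X) = -3 + 2*X (u(X) = X + (-3 + X) = -3 + 2*X)
t(Q) = Q²*(6 - 18/Q) (t(Q) = (((-3 + 2*0)/Q)*6 + 6)*Q² = (((-3 + 0)/Q)*6 + 6)*Q² = (-3/Q*6 + 6)*Q² = (-18/Q + 6)*Q² = (6 - 18/Q)*Q² = Q²*(6 - 18/Q))
-4*t(J(-2)) = -24*(-2*(-4 - 2))*(-3 - 2*(-4 - 2)) = -24*(-2*(-6))*(-3 - 2*(-6)) = -24*12*(-3 + 12) = -24*12*9 = -4*648 = -2592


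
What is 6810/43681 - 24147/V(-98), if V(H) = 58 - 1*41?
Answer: -1054649337/742577 ≈ -1420.3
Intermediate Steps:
V(H) = 17 (V(H) = 58 - 41 = 17)
6810/43681 - 24147/V(-98) = 6810/43681 - 24147/17 = -1054649337/742577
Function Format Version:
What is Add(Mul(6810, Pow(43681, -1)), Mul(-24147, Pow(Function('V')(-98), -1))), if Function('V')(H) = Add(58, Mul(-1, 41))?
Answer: Rational(-1054649337, 742577) ≈ -1420.3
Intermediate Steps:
Function('V')(H) = 17 (Function('V')(H) = Add(58, -41) = 17)
Add(Mul(6810, Pow(43681, -1)), Mul(-24147, Pow(Function('V')(-98), -1))) = Add(Mul(6810, Pow(43681, -1)), Mul(-24147, Pow(17, -1))) = Add(Mul(6810, Rational(1, 43681)), Mul(-24147, Rational(1, 17))) = Add(Rational(6810, 43681), Rational(-24147, 17)) = Rational(-1054649337, 742577)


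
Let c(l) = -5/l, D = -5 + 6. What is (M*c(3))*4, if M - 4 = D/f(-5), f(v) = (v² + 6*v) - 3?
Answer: -155/6 ≈ -25.833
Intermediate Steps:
D = 1
f(v) = -3 + v² + 6*v
M = 31/8 (M = 4 + 1/(-3 + (-5)² + 6*(-5)) = 4 + 1/(-3 + 25 - 30) = 4 + 1/(-8) = 4 + 1*(-⅛) = 4 - ⅛ = 31/8 ≈ 3.8750)
(M*c(3))*4 = (31*(-5/3)/8)*4 = (31*(-5*⅓)/8)*4 = ((31/8)*(-5/3))*4 = -155/24*4 = -155/6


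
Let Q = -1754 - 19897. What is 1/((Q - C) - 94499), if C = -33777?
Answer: -1/82373 ≈ -1.2140e-5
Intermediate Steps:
Q = -21651
1/((Q - C) - 94499) = 1/((-21651 - 1*(-33777)) - 94499) = 1/((-21651 + 33777) - 94499) = 1/(12126 - 94499) = 1/(-82373) = -1/82373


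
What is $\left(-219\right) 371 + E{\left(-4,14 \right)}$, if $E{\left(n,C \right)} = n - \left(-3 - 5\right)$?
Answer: $-81245$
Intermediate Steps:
$E{\left(n,C \right)} = 8 + n$ ($E{\left(n,C \right)} = n - \left(-3 - 5\right) = n - -8 = n + 8 = 8 + n$)
$\left(-219\right) 371 + E{\left(-4,14 \right)} = \left(-219\right) 371 + \left(8 - 4\right) = -81249 + 4 = -81245$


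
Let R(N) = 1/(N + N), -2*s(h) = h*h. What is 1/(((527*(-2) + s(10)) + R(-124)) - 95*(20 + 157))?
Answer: -248/4443913 ≈ -5.5807e-5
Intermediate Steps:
s(h) = -h²/2 (s(h) = -h*h/2 = -h²/2)
R(N) = 1/(2*N)
1/(((527*(-2) + s(10)) + R(-124)) - 95*(20 + 157)) = 1/(((527*(-2) - ½*10²) + (½)/(-124)) - 95*(20 + 157)) = 1/(((-1054 - ½*100) + (½)*(-1/124)) - 95*177) = 1/(((-1054 - 50) - 1/248) - 16815) = 1/((-1104 - 1/248) - 16815) = 1/(-273793/248 - 16815) = 1/(-4443913/248) = -248/4443913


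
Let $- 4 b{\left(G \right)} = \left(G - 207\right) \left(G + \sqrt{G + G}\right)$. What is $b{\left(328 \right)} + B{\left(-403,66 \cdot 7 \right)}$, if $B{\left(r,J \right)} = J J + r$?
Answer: $203119 - 121 \sqrt{41} \approx 2.0234 \cdot 10^{5}$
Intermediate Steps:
$B{\left(r,J \right)} = r + J^{2}$ ($B{\left(r,J \right)} = J^{2} + r = r + J^{2}$)
$b{\left(G \right)} = - \frac{\left(-207 + G\right) \left(G + \sqrt{2} \sqrt{G}\right)}{4}$ ($b{\left(G \right)} = - \frac{\left(G - 207\right) \left(G + \sqrt{G + G}\right)}{4} = - \frac{\left(-207 + G\right) \left(G + \sqrt{2 G}\right)}{4} = - \frac{\left(-207 + G\right) \left(G + \sqrt{2} \sqrt{G}\right)}{4}$)
$b{\left(328 \right)} + B{\left(-403,66 \cdot 7 \right)} = \left(- \frac{328^{2}}{4} + \frac{207}{4} \cdot 328 - \frac{\sqrt{2} \cdot 328^{\frac{3}{2}}}{4} + \frac{207 \sqrt{2} \sqrt{328}}{4}\right) - \left(403 - \left(66 \cdot 7\right)^{2}\right) = \left(\left(- \frac{1}{4}\right) 107584 + 16974 - \frac{\sqrt{2} \cdot 656 \sqrt{82}}{4} + \frac{207 \sqrt{2} \cdot 2 \sqrt{82}}{4}\right) - \left(403 - 462^{2}\right) = \left(-26896 + 16974 - 328 \sqrt{41} + 207 \sqrt{41}\right) + \left(-403 + 213444\right) = \left(-9922 - 121 \sqrt{41}\right) + 213041 = 203119 - 121 \sqrt{41}$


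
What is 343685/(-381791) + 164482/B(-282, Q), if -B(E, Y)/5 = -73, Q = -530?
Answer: 62672302237/139353715 ≈ 449.74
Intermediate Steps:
B(E, Y) = 365 (B(E, Y) = -5*(-73) = 365)
343685/(-381791) + 164482/B(-282, Q) = 343685/(-381791) + 164482/365 = 343685*(-1/381791) + 164482*(1/365) = -343685/381791 + 164482/365 = 62672302237/139353715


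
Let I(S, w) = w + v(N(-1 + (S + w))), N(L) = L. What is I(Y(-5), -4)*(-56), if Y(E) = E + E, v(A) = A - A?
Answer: 224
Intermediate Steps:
v(A) = 0
Y(E) = 2*E
I(S, w) = w (I(S, w) = w + 0 = w)
I(Y(-5), -4)*(-56) = -4*(-56) = 224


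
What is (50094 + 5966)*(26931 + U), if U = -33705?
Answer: -379750440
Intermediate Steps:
(50094 + 5966)*(26931 + U) = (50094 + 5966)*(26931 - 33705) = 56060*(-6774) = -379750440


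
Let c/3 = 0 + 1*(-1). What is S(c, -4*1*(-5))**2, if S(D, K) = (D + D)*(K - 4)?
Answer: 9216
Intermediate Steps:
c = -3 (c = 3*(0 + 1*(-1)) = 3*(0 - 1) = 3*(-1) = -3)
S(D, K) = 2*D*(-4 + K) (S(D, K) = (2*D)*(-4 + K) = 2*D*(-4 + K))
S(c, -4*1*(-5))**2 = (2*(-3)*(-4 - 4*1*(-5)))**2 = (2*(-3)*(-4 - 4*(-5)))**2 = (2*(-3)*(-4 + 20))**2 = (2*(-3)*16)**2 = (-96)**2 = 9216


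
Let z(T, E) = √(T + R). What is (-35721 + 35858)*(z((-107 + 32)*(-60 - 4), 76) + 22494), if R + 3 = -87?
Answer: 3081678 + 137*√4710 ≈ 3.0911e+6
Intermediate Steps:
R = -90 (R = -3 - 87 = -90)
z(T, E) = √(-90 + T) (z(T, E) = √(T - 90) = √(-90 + T))
(-35721 + 35858)*(z((-107 + 32)*(-60 - 4), 76) + 22494) = (-35721 + 35858)*(√(-90 + (-107 + 32)*(-60 - 4)) + 22494) = 137*(√(-90 - 75*(-64)) + 22494) = 137*(√(-90 + 4800) + 22494) = 137*(√4710 + 22494) = 137*(22494 + √4710) = 3081678 + 137*√4710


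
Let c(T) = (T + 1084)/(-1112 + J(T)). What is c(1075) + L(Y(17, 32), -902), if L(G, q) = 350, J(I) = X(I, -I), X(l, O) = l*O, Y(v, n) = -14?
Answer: 404855791/1156737 ≈ 350.00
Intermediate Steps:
X(l, O) = O*l
J(I) = -I² (J(I) = (-I)*I = -I²)
c(T) = (1084 + T)/(-1112 - T²) (c(T) = (T + 1084)/(-1112 - T²) = (1084 + T)/(-1112 - T²))
c(1075) + L(Y(17, 32), -902) = (1084 + 1075)/(-1112 - 1*1075²) + 350 = 2159/(-1112 - 1*1155625) + 350 = 2159/(-1112 - 1155625) + 350 = 2159/(-1156737) + 350 = -1/1156737*2159 + 350 = -2159/1156737 + 350 = 404855791/1156737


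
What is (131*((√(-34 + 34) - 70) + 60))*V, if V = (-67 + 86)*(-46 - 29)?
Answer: 1866750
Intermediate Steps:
V = -1425 (V = 19*(-75) = -1425)
(131*((√(-34 + 34) - 70) + 60))*V = (131*((√(-34 + 34) - 70) + 60))*(-1425) = (131*((√0 - 70) + 60))*(-1425) = (131*((0 - 70) + 60))*(-1425) = (131*(-70 + 60))*(-1425) = (131*(-10))*(-1425) = -1310*(-1425) = 1866750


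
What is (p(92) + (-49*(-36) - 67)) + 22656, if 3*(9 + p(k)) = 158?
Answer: 73190/3 ≈ 24397.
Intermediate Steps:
p(k) = 131/3 (p(k) = -9 + (⅓)*158 = -9 + 158/3 = 131/3)
(p(92) + (-49*(-36) - 67)) + 22656 = (131/3 + (-49*(-36) - 67)) + 22656 = (131/3 + (1764 - 67)) + 22656 = (131/3 + 1697) + 22656 = 5222/3 + 22656 = 73190/3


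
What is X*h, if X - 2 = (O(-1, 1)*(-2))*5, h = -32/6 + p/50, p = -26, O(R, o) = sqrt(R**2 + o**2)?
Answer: -878/75 + 878*sqrt(2)/15 ≈ 71.072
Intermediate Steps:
h = -439/75 (h = -32/6 - 26/50 = -32*1/6 - 26*1/50 = -16/3 - 13/25 = -439/75 ≈ -5.8533)
X = 2 - 10*sqrt(2) (X = 2 + (sqrt((-1)**2 + 1**2)*(-2))*5 = 2 + (sqrt(1 + 1)*(-2))*5 = 2 + (sqrt(2)*(-2))*5 = 2 - 2*sqrt(2)*5 = 2 - 10*sqrt(2) ≈ -12.142)
X*h = (2 - 10*sqrt(2))*(-439/75) = -878/75 + 878*sqrt(2)/15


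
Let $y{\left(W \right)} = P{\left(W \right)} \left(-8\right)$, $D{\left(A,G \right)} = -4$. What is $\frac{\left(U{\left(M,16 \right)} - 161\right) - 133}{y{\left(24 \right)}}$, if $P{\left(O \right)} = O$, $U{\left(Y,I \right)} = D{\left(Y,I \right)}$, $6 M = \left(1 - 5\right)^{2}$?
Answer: $\frac{149}{96} \approx 1.5521$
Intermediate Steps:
$M = \frac{8}{3}$ ($M = \frac{\left(1 - 5\right)^{2}}{6} = \frac{\left(-4\right)^{2}}{6} = \frac{1}{6} \cdot 16 = \frac{8}{3} \approx 2.6667$)
$U{\left(Y,I \right)} = -4$
$y{\left(W \right)} = - 8 W$ ($y{\left(W \right)} = W \left(-8\right) = - 8 W$)
$\frac{\left(U{\left(M,16 \right)} - 161\right) - 133}{y{\left(24 \right)}} = \frac{\left(-4 - 161\right) - 133}{\left(-8\right) 24} = \frac{-165 - 133}{-192} = \left(-298\right) \left(- \frac{1}{192}\right) = \frac{149}{96}$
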